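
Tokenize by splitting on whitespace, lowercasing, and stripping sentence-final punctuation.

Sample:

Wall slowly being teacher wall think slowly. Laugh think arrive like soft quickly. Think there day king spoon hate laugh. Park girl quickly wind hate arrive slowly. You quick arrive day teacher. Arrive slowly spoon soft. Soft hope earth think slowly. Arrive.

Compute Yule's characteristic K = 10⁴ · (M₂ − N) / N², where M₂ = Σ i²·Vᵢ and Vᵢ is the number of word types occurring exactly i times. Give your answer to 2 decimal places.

Frequencies: slowly:5, arrive:5, think:4, soft:3, wall:2, teacher:2, laugh:2, quickly:2, day:2, spoon:2, hate:2, being:1, like:1, there:1, king:1, park:1, girl:1, wind:1, you:1, quick:1, … (2 more, each freq 1)
N = 42. Frequency spectrum: V_1=11, V_2=7, V_3=1, V_4=1, V_5=2
M₂ = 1²·11 + 2²·7 + 3²·1 + 4²·1 + 5²·2 = 114
K = 10000 × (114 − 42) / 42² = 408.16

408.16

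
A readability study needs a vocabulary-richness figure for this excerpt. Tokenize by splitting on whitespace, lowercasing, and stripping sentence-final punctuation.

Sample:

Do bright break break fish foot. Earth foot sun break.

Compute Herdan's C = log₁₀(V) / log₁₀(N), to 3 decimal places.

N = 10, V = 7.
log₁₀(V) = 0.845098, log₁₀(N) = 1.000000
C = 0.845098 / 1.000000 = 0.845

0.845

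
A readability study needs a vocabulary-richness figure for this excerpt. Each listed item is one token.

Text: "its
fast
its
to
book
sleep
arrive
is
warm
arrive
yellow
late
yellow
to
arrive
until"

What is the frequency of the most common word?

Frequencies: arrive:3, its:2, to:2, yellow:2, fast:1, book:1, sleep:1, is:1, warm:1, late:1, until:1
Most common: 'arrive' with frequency 3.

3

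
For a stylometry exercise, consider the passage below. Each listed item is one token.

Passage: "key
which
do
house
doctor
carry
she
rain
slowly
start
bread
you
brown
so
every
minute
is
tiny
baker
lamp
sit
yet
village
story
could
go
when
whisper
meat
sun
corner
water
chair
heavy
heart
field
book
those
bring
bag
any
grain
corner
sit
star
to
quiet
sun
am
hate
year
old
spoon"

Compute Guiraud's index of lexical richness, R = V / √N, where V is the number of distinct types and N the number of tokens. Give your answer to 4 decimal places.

N = 53, V = 50.
√N = 7.280110
R = 50 / 7.280110 = 6.8680

6.8680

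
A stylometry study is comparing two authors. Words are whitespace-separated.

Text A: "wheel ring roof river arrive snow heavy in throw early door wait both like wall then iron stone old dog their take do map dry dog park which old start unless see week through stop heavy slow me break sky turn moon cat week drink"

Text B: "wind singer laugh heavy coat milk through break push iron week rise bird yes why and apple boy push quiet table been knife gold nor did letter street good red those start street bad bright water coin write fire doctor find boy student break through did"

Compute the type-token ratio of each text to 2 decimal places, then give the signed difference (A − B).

0.04

TTR(A) = 41/45 = 0.91
TTR(B) = 40/46 = 0.87
Difference = 0.91 − 0.87 = 0.04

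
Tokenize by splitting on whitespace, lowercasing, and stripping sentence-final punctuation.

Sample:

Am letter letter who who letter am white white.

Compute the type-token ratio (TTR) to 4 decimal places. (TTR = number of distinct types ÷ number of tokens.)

0.4444

N = 9 tokens, V = 4 types.
TTR = V / N = 4 / 9 = 0.4444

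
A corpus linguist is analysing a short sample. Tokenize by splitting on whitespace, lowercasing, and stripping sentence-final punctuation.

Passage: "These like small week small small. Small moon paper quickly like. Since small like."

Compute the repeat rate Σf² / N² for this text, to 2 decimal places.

0.20

Frequencies: small:5, like:3, these:1, week:1, moon:1, paper:1, quickly:1, since:1
Σf² = 40; N² = 196
Repeat rate = 40 / 196 = 0.20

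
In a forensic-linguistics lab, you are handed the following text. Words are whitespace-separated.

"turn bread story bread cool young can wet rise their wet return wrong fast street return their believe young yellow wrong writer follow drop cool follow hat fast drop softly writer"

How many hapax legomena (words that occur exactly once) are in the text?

Frequencies: bread:2, cool:2, young:2, wet:2, their:2, return:2, wrong:2, fast:2, writer:2, follow:2, drop:2, turn:1, story:1, can:1, rise:1, street:1, believe:1, yellow:1, hat:1, softly:1
Hapax (freq=1): believe, can, hat, rise, softly, story, street, turn, yellow

9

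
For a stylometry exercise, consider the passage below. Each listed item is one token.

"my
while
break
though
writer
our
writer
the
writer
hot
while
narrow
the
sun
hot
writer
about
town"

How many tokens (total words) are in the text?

18

Tokens: my, while, break, though, writer, our, writer, the, writer, hot, while, narrow, the, sun, hot, writer, about, town
N = 18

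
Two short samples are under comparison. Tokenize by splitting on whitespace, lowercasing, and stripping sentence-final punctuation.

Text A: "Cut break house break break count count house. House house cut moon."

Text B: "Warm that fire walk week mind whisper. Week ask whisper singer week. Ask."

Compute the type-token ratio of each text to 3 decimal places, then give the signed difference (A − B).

TTR(A) = 5/12 = 0.417
TTR(B) = 9/13 = 0.692
Difference = 0.417 − 0.692 = -0.275

-0.275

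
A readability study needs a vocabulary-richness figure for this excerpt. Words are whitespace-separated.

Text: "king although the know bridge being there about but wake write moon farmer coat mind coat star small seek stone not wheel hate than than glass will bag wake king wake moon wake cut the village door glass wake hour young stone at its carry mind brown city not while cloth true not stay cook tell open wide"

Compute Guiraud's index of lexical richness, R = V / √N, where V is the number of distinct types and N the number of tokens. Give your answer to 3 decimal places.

5.777

N = 58, V = 44.
√N = 7.615773
R = 44 / 7.615773 = 5.777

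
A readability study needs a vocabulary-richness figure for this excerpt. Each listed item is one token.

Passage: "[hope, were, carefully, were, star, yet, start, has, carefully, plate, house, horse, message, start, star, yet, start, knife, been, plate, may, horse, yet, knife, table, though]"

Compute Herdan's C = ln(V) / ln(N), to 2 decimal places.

0.85

N = 26, V = 16.
ln(V) = 2.772589, ln(N) = 3.258097
C = 2.772589 / 3.258097 = 0.85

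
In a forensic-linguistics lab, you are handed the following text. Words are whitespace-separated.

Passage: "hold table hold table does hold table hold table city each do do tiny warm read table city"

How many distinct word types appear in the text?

9

Distinct types: {city, do, does, each, hold, read, table, tiny, warm}
V = 9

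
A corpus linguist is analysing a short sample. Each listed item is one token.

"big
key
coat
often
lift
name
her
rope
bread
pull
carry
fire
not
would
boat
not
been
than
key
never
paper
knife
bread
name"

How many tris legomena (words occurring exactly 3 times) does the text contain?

0

Frequencies: key:2, name:2, bread:2, not:2, big:1, coat:1, often:1, lift:1, her:1, rope:1, pull:1, carry:1, fire:1, would:1, boat:1, been:1, than:1, never:1, paper:1, knife:1
Words with frequency 3: (none)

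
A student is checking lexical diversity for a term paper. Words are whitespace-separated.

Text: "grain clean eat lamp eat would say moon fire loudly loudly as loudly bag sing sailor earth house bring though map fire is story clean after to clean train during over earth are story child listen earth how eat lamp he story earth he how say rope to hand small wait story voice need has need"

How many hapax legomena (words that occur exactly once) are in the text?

Frequencies: earth:4, story:4, clean:3, eat:3, loudly:3, lamp:2, say:2, fire:2, to:2, how:2, he:2, need:2, grain:1, would:1, moon:1, as:1, bag:1, sing:1, sailor:1, house:1, … (17 more, each freq 1)
Hapax (freq=1): after, are, as, bag, bring, child, during, grain, hand, has, house, is, listen, map, moon, over, rope, sailor, sing, small, though, train, voice, wait, would

25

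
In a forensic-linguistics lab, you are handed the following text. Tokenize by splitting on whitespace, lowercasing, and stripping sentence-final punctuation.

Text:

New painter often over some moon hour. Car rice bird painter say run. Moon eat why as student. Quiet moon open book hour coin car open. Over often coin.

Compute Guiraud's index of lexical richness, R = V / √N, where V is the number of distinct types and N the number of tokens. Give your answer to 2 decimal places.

N = 29, V = 20.
√N = 5.385165
R = 20 / 5.385165 = 3.71

3.71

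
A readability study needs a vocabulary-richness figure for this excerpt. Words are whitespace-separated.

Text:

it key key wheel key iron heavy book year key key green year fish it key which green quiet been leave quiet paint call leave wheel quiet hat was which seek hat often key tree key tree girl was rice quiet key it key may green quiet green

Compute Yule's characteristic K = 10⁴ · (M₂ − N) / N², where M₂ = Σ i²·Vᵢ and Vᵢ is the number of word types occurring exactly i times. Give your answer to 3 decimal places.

Frequencies: key:10, quiet:5, green:4, it:3, wheel:2, year:2, which:2, leave:2, hat:2, was:2, tree:2, iron:1, heavy:1, book:1, fish:1, been:1, paint:1, call:1, seek:1, often:1, … (3 more, each freq 1)
N = 48. Frequency spectrum: V_1=12, V_2=7, V_3=1, V_4=1, V_5=1, V_10=1
M₂ = 1²·12 + 2²·7 + 3²·1 + 4²·1 + 5²·1 + 10²·1 = 190
K = 10000 × (190 − 48) / 48² = 616.319

616.319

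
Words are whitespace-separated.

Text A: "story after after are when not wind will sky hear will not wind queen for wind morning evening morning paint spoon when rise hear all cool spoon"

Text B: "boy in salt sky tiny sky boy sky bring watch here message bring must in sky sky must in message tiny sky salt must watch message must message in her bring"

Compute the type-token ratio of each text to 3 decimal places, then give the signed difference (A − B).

0.312

TTR(A) = 18/27 = 0.667
TTR(B) = 11/31 = 0.355
Difference = 0.667 − 0.355 = 0.312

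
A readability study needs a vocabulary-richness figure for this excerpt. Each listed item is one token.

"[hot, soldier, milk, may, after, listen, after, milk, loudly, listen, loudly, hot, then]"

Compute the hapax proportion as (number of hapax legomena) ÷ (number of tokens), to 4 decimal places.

Frequencies: hot:2, milk:2, after:2, listen:2, loudly:2, soldier:1, may:1, then:1
Hapax count = 3; token count = 13.
Ratio = 3 / 13 = 0.2308

0.2308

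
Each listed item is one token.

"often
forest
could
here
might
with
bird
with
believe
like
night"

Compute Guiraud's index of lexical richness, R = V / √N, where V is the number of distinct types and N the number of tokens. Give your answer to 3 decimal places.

3.015

N = 11, V = 10.
√N = 3.316625
R = 10 / 3.316625 = 3.015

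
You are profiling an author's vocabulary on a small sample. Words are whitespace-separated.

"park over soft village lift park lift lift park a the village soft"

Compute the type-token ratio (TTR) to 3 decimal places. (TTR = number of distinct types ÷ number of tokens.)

N = 13 tokens, V = 7 types.
TTR = V / N = 7 / 13 = 0.538

0.538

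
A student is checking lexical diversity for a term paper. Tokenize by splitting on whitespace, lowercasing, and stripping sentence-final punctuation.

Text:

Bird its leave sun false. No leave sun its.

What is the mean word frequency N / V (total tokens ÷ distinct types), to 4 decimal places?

1.5000

N = 9 tokens, V = 6 types.
Mean frequency = N / V = 9 / 6 = 1.5000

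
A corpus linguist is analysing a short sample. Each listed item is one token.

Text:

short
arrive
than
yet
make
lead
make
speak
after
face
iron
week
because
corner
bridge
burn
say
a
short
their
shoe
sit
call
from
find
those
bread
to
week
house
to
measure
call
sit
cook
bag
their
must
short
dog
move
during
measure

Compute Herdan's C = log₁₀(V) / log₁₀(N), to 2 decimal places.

N = 43, V = 34.
log₁₀(V) = 1.531479, log₁₀(N) = 1.633468
C = 1.531479 / 1.633468 = 0.94

0.94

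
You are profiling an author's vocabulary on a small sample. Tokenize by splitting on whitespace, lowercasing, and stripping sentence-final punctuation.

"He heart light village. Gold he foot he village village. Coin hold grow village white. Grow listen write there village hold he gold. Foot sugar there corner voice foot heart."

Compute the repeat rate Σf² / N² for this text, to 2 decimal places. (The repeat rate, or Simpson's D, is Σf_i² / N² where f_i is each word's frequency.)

Frequencies: village:5, he:4, foot:3, heart:2, gold:2, hold:2, grow:2, there:2, light:1, coin:1, white:1, listen:1, write:1, sugar:1, corner:1, voice:1
Σf² = 78; N² = 900
Repeat rate = 78 / 900 = 0.09

0.09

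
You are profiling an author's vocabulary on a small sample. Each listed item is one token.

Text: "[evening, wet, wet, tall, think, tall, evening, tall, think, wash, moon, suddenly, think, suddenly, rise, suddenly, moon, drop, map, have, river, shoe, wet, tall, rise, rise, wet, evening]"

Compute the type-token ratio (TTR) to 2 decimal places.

N = 28 tokens, V = 13 types.
TTR = V / N = 13 / 28 = 0.46

0.46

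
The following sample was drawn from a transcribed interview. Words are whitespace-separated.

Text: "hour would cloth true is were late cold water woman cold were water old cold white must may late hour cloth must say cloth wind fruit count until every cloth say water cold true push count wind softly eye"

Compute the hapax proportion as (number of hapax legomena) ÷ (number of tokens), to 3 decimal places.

Frequencies: cloth:4, cold:4, water:3, hour:2, true:2, were:2, late:2, must:2, say:2, wind:2, count:2, would:1, is:1, woman:1, old:1, white:1, may:1, fruit:1, until:1, every:1, … (3 more, each freq 1)
Hapax count = 12; token count = 39.
Ratio = 12 / 39 = 0.308

0.308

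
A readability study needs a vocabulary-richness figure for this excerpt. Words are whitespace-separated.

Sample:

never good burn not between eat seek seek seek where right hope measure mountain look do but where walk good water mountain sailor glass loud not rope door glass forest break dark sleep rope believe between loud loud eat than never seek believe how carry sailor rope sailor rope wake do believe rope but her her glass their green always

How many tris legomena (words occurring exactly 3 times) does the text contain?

4

Frequencies: rope:5, seek:4, sailor:3, glass:3, loud:3, believe:3, never:2, good:2, not:2, between:2, eat:2, where:2, mountain:2, do:2, but:2, her:2, burn:1, right:1, hope:1, measure:1, … (15 more, each freq 1)
Words with frequency 3: believe, glass, loud, sailor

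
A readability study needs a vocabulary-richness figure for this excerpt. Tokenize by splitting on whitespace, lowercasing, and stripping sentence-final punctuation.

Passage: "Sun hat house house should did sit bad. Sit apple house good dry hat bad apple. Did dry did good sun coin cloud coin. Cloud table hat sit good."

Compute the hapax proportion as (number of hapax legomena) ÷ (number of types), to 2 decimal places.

Frequencies: hat:3, house:3, did:3, sit:3, good:3, sun:2, bad:2, apple:2, dry:2, coin:2, cloud:2, should:1, table:1
Hapax count = 2; type count = 13.
Ratio = 2 / 13 = 0.15

0.15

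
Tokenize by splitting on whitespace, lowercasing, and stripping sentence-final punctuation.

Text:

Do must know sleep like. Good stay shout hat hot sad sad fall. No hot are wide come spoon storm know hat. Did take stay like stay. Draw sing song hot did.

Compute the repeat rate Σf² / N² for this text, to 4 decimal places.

Frequencies: stay:3, hot:3, know:2, like:2, hat:2, sad:2, did:2, do:1, must:1, sleep:1, good:1, shout:1, fall:1, no:1, are:1, wide:1, come:1, spoon:1, storm:1, take:1, … (3 more, each freq 1)
Σf² = 54; N² = 1024
Repeat rate = 54 / 1024 = 0.0527

0.0527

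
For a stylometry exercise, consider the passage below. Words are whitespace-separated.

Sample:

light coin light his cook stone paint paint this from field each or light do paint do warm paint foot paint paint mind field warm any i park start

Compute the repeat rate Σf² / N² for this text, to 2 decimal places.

Frequencies: paint:6, light:3, field:2, do:2, warm:2, coin:1, his:1, cook:1, stone:1, this:1, from:1, each:1, or:1, foot:1, mind:1, any:1, i:1, park:1, start:1
Σf² = 71; N² = 841
Repeat rate = 71 / 841 = 0.08

0.08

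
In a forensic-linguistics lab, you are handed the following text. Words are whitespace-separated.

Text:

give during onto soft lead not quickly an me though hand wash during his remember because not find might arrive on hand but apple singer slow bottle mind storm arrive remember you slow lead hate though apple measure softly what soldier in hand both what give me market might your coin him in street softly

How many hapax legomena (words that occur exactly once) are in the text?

24

Frequencies: hand:3, give:2, during:2, lead:2, not:2, me:2, though:2, remember:2, might:2, arrive:2, apple:2, slow:2, softly:2, what:2, in:2, onto:1, soft:1, quickly:1, an:1, wash:1, … (19 more, each freq 1)
Hapax (freq=1): an, because, both, bottle, but, coin, find, hate, him, his, market, measure, mind, on, onto, quickly, singer, soft, soldier, storm, street, wash, you, your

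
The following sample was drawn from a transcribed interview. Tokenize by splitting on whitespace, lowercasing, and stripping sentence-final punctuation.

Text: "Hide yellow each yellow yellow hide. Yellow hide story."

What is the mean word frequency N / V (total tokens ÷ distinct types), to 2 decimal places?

N = 9 tokens, V = 4 types.
Mean frequency = N / V = 9 / 4 = 2.25

2.25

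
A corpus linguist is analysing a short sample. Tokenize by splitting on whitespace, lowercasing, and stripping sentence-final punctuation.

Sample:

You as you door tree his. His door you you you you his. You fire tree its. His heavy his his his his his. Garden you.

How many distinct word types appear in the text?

9

Distinct types: {as, door, fire, garden, heavy, his, its, tree, you}
V = 9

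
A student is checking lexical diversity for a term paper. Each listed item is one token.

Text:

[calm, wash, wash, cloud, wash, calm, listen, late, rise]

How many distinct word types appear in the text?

Distinct types: {calm, cloud, late, listen, rise, wash}
V = 6

6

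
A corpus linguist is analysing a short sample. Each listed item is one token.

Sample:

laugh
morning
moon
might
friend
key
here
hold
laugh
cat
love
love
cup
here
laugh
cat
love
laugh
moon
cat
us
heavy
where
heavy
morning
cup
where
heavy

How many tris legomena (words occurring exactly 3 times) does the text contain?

Frequencies: laugh:4, cat:3, love:3, heavy:3, morning:2, moon:2, here:2, cup:2, where:2, might:1, friend:1, key:1, hold:1, us:1
Words with frequency 3: cat, heavy, love

3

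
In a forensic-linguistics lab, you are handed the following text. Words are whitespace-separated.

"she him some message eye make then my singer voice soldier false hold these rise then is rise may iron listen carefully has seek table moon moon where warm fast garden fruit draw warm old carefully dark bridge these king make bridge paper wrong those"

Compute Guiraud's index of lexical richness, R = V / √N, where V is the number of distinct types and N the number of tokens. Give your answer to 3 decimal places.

5.516

N = 45, V = 37.
√N = 6.708204
R = 37 / 6.708204 = 5.516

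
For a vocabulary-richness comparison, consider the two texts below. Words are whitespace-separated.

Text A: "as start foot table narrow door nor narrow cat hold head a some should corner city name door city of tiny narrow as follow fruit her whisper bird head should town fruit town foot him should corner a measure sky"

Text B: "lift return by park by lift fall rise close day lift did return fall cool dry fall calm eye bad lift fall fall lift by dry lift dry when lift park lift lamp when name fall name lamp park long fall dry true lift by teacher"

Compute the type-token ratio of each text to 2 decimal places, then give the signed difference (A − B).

TTR(A) = 27/40 = 0.68
TTR(B) = 20/46 = 0.43
Difference = 0.68 − 0.43 = 0.25

0.25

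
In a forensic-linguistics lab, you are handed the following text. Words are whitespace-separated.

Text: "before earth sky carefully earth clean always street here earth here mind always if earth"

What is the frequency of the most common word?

4

Frequencies: earth:4, always:2, here:2, before:1, sky:1, carefully:1, clean:1, street:1, mind:1, if:1
Most common: 'earth' with frequency 4.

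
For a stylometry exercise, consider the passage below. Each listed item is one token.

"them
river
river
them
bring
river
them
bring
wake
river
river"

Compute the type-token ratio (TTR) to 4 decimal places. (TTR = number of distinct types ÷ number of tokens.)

N = 11 tokens, V = 4 types.
TTR = V / N = 4 / 11 = 0.3636

0.3636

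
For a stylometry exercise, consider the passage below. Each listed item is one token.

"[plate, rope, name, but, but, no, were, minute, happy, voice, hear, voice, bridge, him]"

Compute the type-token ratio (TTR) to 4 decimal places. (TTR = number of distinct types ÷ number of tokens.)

N = 14 tokens, V = 12 types.
TTR = V / N = 12 / 14 = 0.8571

0.8571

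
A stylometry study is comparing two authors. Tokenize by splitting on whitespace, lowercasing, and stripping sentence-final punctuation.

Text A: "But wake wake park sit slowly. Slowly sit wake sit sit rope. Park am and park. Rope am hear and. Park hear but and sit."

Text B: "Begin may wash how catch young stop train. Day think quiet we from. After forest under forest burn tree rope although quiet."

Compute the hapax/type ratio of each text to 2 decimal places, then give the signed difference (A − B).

A: hapax=0, V=9, ratio=0.00
B: hapax=18, V=20, ratio=0.90
Difference = 0.00 − 0.90 = -0.90

-0.90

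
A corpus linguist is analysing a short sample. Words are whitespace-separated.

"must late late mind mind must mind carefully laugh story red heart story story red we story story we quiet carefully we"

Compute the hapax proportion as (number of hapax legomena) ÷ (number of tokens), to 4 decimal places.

0.1364

Frequencies: story:5, mind:3, we:3, must:2, late:2, carefully:2, red:2, laugh:1, heart:1, quiet:1
Hapax count = 3; token count = 22.
Ratio = 3 / 22 = 0.1364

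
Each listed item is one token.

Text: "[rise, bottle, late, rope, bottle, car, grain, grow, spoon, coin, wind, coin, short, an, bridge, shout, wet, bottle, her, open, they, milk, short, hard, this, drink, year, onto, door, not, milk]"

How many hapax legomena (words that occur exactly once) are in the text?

22

Frequencies: bottle:3, coin:2, short:2, milk:2, rise:1, late:1, rope:1, car:1, grain:1, grow:1, spoon:1, wind:1, an:1, bridge:1, shout:1, wet:1, her:1, open:1, they:1, hard:1, … (6 more, each freq 1)
Hapax (freq=1): an, bridge, car, door, drink, grain, grow, hard, her, late, not, onto, open, rise, rope, shout, spoon, they, this, wet, wind, year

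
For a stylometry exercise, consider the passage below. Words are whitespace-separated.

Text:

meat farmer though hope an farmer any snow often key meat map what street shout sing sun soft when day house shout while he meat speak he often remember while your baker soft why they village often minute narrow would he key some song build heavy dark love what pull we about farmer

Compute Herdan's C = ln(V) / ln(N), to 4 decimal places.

0.9291

N = 53, V = 40.
ln(V) = 3.688879, ln(N) = 3.970292
C = 3.688879 / 3.970292 = 0.9291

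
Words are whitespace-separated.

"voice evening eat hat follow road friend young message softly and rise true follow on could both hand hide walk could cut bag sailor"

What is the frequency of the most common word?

2

Frequencies: follow:2, could:2, voice:1, evening:1, eat:1, hat:1, road:1, friend:1, young:1, message:1, softly:1, and:1, rise:1, true:1, on:1, both:1, hand:1, hide:1, walk:1, cut:1, … (2 more, each freq 1)
Most common: 'follow' with frequency 2.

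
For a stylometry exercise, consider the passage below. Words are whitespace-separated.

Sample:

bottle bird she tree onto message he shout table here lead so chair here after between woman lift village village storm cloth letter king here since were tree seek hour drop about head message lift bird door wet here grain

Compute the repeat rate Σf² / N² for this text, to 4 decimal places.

0.0388

Frequencies: here:4, bird:2, tree:2, message:2, lift:2, village:2, bottle:1, she:1, onto:1, he:1, shout:1, table:1, lead:1, so:1, chair:1, after:1, between:1, woman:1, storm:1, cloth:1, … (12 more, each freq 1)
Σf² = 62; N² = 1600
Repeat rate = 62 / 1600 = 0.0388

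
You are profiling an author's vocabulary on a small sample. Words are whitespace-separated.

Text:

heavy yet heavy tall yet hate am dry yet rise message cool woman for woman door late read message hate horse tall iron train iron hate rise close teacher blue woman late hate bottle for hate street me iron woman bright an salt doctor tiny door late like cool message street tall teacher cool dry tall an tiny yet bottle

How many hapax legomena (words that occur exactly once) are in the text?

11

Frequencies: hate:5, yet:4, tall:4, woman:4, message:3, cool:3, late:3, iron:3, heavy:2, dry:2, rise:2, for:2, door:2, teacher:2, bottle:2, street:2, an:2, tiny:2, am:1, read:1, … (9 more, each freq 1)
Hapax (freq=1): am, blue, bright, close, doctor, horse, like, me, read, salt, train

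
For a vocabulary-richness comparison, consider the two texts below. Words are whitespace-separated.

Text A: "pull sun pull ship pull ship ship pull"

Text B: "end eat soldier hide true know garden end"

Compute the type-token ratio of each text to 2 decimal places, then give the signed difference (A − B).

TTR(A) = 3/8 = 0.38
TTR(B) = 7/8 = 0.88
Difference = 0.38 − 0.88 = -0.50

-0.50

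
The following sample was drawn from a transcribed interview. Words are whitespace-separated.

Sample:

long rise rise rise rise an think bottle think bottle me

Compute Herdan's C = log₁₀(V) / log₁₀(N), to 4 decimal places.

0.7472

N = 11, V = 6.
log₁₀(V) = 0.778151, log₁₀(N) = 1.041393
C = 0.778151 / 1.041393 = 0.7472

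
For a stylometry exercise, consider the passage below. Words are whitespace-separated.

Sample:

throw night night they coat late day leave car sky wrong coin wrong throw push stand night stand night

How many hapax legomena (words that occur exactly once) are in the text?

9

Frequencies: night:4, throw:2, wrong:2, stand:2, they:1, coat:1, late:1, day:1, leave:1, car:1, sky:1, coin:1, push:1
Hapax (freq=1): car, coat, coin, day, late, leave, push, sky, they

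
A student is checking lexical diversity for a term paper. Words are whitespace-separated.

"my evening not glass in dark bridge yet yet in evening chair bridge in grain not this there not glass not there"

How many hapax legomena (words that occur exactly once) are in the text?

Frequencies: not:4, in:3, evening:2, glass:2, bridge:2, yet:2, there:2, my:1, dark:1, chair:1, grain:1, this:1
Hapax (freq=1): chair, dark, grain, my, this

5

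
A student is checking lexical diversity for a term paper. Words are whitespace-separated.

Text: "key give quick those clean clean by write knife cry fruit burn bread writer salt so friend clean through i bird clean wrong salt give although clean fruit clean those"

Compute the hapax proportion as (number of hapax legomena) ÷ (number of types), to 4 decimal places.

0.7619

Frequencies: clean:6, give:2, those:2, fruit:2, salt:2, key:1, quick:1, by:1, write:1, knife:1, cry:1, burn:1, bread:1, writer:1, so:1, friend:1, through:1, i:1, bird:1, wrong:1, … (1 more, each freq 1)
Hapax count = 16; type count = 21.
Ratio = 16 / 21 = 0.7619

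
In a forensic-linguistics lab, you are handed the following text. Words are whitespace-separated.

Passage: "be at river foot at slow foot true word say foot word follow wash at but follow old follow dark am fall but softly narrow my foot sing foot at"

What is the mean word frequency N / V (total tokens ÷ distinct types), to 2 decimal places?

N = 30 tokens, V = 19 types.
Mean frequency = N / V = 30 / 19 = 1.58

1.58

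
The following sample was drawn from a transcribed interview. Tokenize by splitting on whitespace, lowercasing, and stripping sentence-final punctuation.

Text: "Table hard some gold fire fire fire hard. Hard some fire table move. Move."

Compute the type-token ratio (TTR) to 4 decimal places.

N = 14 tokens, V = 6 types.
TTR = V / N = 6 / 14 = 0.4286

0.4286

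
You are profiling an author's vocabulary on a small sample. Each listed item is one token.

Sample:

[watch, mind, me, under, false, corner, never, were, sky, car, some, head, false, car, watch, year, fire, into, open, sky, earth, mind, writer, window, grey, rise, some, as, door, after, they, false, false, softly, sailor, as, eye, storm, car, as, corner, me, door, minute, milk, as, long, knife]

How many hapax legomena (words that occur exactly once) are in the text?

23

Frequencies: false:4, as:4, car:3, watch:2, mind:2, me:2, corner:2, sky:2, some:2, door:2, under:1, never:1, were:1, head:1, year:1, fire:1, into:1, open:1, earth:1, writer:1, … (13 more, each freq 1)
Hapax (freq=1): after, earth, eye, fire, grey, head, into, knife, long, milk, minute, never, open, rise, sailor, softly, storm, they, under, were, window, writer, year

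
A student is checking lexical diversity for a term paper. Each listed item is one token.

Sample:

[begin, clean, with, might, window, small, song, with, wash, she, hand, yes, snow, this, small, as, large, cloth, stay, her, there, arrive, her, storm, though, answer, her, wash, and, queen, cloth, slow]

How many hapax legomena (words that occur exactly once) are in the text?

21

Frequencies: her:3, with:2, small:2, wash:2, cloth:2, begin:1, clean:1, might:1, window:1, song:1, she:1, hand:1, yes:1, snow:1, this:1, as:1, large:1, stay:1, there:1, arrive:1, … (6 more, each freq 1)
Hapax (freq=1): and, answer, arrive, as, begin, clean, hand, large, might, queen, she, slow, snow, song, stay, storm, there, this, though, window, yes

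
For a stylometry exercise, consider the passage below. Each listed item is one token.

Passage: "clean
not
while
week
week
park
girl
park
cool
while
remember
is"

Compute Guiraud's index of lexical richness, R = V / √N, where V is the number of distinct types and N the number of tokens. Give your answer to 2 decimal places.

N = 12, V = 9.
√N = 3.464102
R = 9 / 3.464102 = 2.60

2.60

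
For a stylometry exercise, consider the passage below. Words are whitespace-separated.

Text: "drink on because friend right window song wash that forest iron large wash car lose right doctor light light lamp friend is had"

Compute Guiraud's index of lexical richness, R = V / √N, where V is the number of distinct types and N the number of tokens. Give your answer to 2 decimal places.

N = 23, V = 19.
√N = 4.795832
R = 19 / 4.795832 = 3.96

3.96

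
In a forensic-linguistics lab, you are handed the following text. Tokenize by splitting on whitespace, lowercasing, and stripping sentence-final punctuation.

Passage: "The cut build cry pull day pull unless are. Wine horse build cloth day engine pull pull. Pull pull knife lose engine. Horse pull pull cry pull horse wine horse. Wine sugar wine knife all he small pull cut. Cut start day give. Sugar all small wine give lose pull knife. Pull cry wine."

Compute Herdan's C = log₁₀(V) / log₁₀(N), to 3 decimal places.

0.751

N = 54, V = 20.
log₁₀(V) = 1.301030, log₁₀(N) = 1.732394
C = 1.301030 / 1.732394 = 0.751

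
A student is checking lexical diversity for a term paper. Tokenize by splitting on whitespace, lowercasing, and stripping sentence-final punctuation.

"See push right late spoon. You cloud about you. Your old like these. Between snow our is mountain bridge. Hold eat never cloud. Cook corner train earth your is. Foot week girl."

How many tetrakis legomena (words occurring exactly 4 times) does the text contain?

0

Frequencies: you:2, cloud:2, your:2, is:2, see:1, push:1, right:1, late:1, spoon:1, about:1, old:1, like:1, these:1, between:1, snow:1, our:1, mountain:1, bridge:1, hold:1, eat:1, … (8 more, each freq 1)
Words with frequency 4: (none)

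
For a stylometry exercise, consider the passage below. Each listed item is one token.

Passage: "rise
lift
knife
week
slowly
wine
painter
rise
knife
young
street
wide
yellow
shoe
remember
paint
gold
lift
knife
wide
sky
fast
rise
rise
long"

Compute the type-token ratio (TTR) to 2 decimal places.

0.72

N = 25 tokens, V = 18 types.
TTR = V / N = 18 / 25 = 0.72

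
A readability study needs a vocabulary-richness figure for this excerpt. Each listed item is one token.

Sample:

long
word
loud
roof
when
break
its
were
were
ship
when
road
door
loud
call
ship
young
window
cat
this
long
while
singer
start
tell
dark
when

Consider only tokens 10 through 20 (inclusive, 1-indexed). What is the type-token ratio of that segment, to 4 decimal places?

0.9091

Segment tokens 10–20: ship, when, road, door, loud, call, ship, young, window, cat, this
Segment N = 11, segment V = 10.
TTR = 10 / 11 = 0.9091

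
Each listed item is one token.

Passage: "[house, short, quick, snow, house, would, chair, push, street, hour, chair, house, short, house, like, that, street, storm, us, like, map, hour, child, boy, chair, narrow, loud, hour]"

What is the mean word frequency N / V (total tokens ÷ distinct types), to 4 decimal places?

N = 28 tokens, V = 18 types.
Mean frequency = N / V = 28 / 18 = 1.5556

1.5556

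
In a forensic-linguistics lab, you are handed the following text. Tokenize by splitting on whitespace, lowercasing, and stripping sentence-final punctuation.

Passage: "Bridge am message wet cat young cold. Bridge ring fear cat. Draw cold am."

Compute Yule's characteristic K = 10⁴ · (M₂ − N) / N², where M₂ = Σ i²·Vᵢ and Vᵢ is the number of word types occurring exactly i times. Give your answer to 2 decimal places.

Frequencies: bridge:2, am:2, cat:2, cold:2, message:1, wet:1, young:1, ring:1, fear:1, draw:1
N = 14. Frequency spectrum: V_1=6, V_2=4
M₂ = 1²·6 + 2²·4 = 22
K = 10000 × (22 − 14) / 14² = 408.16

408.16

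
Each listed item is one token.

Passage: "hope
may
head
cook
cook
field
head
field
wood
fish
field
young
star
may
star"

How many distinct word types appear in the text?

Distinct types: {cook, field, fish, head, hope, may, star, wood, young}
V = 9

9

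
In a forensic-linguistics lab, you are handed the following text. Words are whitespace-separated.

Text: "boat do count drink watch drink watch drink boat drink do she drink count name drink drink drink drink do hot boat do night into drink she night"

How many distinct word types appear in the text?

Distinct types: {boat, count, do, drink, hot, into, name, night, she, watch}
V = 10

10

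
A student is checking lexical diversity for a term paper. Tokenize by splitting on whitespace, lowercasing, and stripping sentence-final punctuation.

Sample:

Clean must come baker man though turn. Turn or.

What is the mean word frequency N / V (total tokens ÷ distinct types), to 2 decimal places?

1.13

N = 9 tokens, V = 8 types.
Mean frequency = N / V = 9 / 8 = 1.13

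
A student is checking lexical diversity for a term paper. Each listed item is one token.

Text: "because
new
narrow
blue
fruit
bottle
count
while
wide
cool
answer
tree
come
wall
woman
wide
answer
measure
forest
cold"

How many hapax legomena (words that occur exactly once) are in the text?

Frequencies: wide:2, answer:2, because:1, new:1, narrow:1, blue:1, fruit:1, bottle:1, count:1, while:1, cool:1, tree:1, come:1, wall:1, woman:1, measure:1, forest:1, cold:1
Hapax (freq=1): because, blue, bottle, cold, come, cool, count, forest, fruit, measure, narrow, new, tree, wall, while, woman

16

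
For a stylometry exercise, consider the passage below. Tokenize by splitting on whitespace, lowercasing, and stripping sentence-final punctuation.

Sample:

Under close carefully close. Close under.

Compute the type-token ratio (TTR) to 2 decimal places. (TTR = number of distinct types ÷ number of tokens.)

N = 6 tokens, V = 3 types.
TTR = V / N = 3 / 6 = 0.50

0.50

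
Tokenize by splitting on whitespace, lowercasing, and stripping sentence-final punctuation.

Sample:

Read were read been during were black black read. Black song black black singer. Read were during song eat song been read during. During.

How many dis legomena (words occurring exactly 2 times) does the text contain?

1

Frequencies: read:5, black:5, during:4, were:3, song:3, been:2, singer:1, eat:1
Words with frequency 2: been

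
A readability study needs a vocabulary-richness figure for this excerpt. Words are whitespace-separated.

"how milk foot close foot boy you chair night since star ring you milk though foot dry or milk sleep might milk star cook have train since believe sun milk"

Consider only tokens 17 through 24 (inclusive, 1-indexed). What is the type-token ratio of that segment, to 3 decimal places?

0.875

Segment tokens 17–24: dry, or, milk, sleep, might, milk, star, cook
Segment N = 8, segment V = 7.
TTR = 7 / 8 = 0.875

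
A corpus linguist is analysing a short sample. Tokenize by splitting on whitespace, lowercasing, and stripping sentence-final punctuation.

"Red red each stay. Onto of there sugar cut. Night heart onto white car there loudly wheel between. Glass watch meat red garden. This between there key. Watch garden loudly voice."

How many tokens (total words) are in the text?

Tokens: red, red, each, stay, onto, of, there, sugar, cut, night, heart, onto, white, car, there, loudly, wheel, between, glass, watch, meat, red, garden, this, between, there, key, watch, garden, loudly, voice
N = 31

31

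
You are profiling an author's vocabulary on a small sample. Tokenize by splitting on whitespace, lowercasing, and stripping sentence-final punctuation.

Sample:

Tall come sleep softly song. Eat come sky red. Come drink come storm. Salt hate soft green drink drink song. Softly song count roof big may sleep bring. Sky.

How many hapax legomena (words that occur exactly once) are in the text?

Frequencies: come:4, song:3, drink:3, sleep:2, softly:2, sky:2, tall:1, eat:1, red:1, storm:1, salt:1, hate:1, soft:1, green:1, count:1, roof:1, big:1, may:1, bring:1
Hapax (freq=1): big, bring, count, eat, green, hate, may, red, roof, salt, soft, storm, tall

13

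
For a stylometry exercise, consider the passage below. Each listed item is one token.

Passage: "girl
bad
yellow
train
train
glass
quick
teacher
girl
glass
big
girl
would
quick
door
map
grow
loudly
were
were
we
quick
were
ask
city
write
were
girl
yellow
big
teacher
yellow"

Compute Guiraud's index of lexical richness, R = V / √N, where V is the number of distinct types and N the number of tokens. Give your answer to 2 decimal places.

3.18

N = 32, V = 18.
√N = 5.656854
R = 18 / 5.656854 = 3.18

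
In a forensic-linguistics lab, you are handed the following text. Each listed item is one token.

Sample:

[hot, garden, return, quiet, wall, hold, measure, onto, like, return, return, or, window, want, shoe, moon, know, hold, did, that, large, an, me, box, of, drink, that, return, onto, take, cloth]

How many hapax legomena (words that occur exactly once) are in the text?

21

Frequencies: return:4, hold:2, onto:2, that:2, hot:1, garden:1, quiet:1, wall:1, measure:1, like:1, or:1, window:1, want:1, shoe:1, moon:1, know:1, did:1, large:1, an:1, me:1, … (5 more, each freq 1)
Hapax (freq=1): an, box, cloth, did, drink, garden, hot, know, large, like, me, measure, moon, of, or, quiet, shoe, take, wall, want, window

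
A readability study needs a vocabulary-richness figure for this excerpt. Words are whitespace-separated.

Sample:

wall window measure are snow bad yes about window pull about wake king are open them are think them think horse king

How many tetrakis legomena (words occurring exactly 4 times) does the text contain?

Frequencies: are:3, window:2, about:2, king:2, them:2, think:2, wall:1, measure:1, snow:1, bad:1, yes:1, pull:1, wake:1, open:1, horse:1
Words with frequency 4: (none)

0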